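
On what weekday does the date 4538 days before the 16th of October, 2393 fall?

First find the weekday of Oct 16, 2393. Doomsday rule: the anchor day for the 2300s is Wednesday. For year 93: 93÷12 = 7 r 9, and 9÷4 = 2, so 7+9+2 = 18.
Wednesday + 18 ≡ Sunday — that's 2393's doomsday.
In October the doomsday date is Oct 10.
Oct 16 is 6 days after Oct 10; 6 mod 7 = 6, so Sunday + 6 = Saturday.
4538 mod 7 = 2, so 4538 days before a Saturday is Saturday − 2 = Thursday.

Thursday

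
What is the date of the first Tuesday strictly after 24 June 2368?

June 25, 2368

Jun 24, 2368 is a Monday.
From Monday to the next Tuesday is 1 day.
Jun 24, 2368 + 1 = Jun 25, 2368.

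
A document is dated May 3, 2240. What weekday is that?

Doomsday rule: the anchor day for the 2200s is Friday. For year 40: 40÷12 = 3 r 4, and 4÷4 = 1, so 3+4+1 = 8.
Friday + 8 ≡ Saturday — that's 2240's doomsday.
In May the doomsday date is May 9.
May 3 is 6 days before May 9; 6 mod 7 = 6, so Saturday − 6 = Sunday.

Sunday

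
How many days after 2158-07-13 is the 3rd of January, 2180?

7844

Jul 13, 2158 → Jul 13, 2159: 365 days.
Jul 13, 2159 → Jul 13, 2160: 366 days (Feb 29, 2160 is in that span).
Jul 13, 2160 → Jul 13, 2161: 365 days.
Jul 13, 2161 → Jul 13, 2162: 365 days.
Jul 13, 2162 → Jul 13, 2163: 365 days.
Jul 13, 2163 → Jul 13, 2164: 366 days (Feb 29, 2164 is in that span).
Jul 13, 2164 → Jul 13, 2165: 365 days.
Jul 13, 2165 → Jul 13, 2166: 365 days.
Jul 13, 2166 → Jul 13, 2167: 365 days.
Jul 13, 2167 → Jul 13, 2168: 366 days (Feb 29, 2168 is in that span).
Jul 13, 2168 → Jul 13, 2169: 365 days.
Jul 13, 2169 → Jul 13, 2170: 365 days.
Jul 13, 2170 → Jul 13, 2171: 365 days.
Jul 13, 2171 → Jul 13, 2172: 366 days (Feb 29, 2172 is in that span).
Jul 13, 2172 → Jul 13, 2173: 365 days.
Jul 13, 2173 → Jul 13, 2174: 365 days.
Jul 13, 2174 → Jul 13, 2175: 365 days.
Jul 13, 2175 → Jul 13, 2176: 366 days (Feb 29, 2176 is in that span).
Jul 13, 2176 → Jul 13, 2177: 365 days.
Jul 13, 2177 → Jul 13, 2178: 365 days.
Jul 13, 2178 → Jul 13, 2179: 365 days.
Jul 13, 2179 → Aug 13, 2179: 31 days (July has 31).
Aug 13, 2179 → Sep 13, 2179: 31 days (August has 31).
Sep 13, 2179 → Oct 13, 2179: 30 days (September has 30).
Oct 13, 2179 → Nov 13, 2179: 31 days (October has 31).
Nov 13, 2179 → Dec 13, 2179: 30 days (November has 30).
Dec 13, 2179 → Jan 3, 2180: 21 days.
Total: 7844 days.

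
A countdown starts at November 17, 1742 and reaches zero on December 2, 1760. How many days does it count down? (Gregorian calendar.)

Nov 17, 1742 → Nov 17, 1743: 365 days.
Nov 17, 1743 → Nov 17, 1744: 366 days (Feb 29, 1744 is in that span).
Nov 17, 1744 → Nov 17, 1745: 365 days.
Nov 17, 1745 → Nov 17, 1746: 365 days.
Nov 17, 1746 → Nov 17, 1747: 365 days.
Nov 17, 1747 → Nov 17, 1748: 366 days (Feb 29, 1748 is in that span).
Nov 17, 1748 → Nov 17, 1749: 365 days.
Nov 17, 1749 → Nov 17, 1750: 365 days.
Nov 17, 1750 → Nov 17, 1751: 365 days.
Nov 17, 1751 → Nov 17, 1752: 366 days (Feb 29, 1752 is in that span).
Nov 17, 1752 → Nov 17, 1753: 365 days.
Nov 17, 1753 → Nov 17, 1754: 365 days.
Nov 17, 1754 → Nov 17, 1755: 365 days.
Nov 17, 1755 → Nov 17, 1756: 366 days (Feb 29, 1756 is in that span).
Nov 17, 1756 → Nov 17, 1757: 365 days.
Nov 17, 1757 → Nov 17, 1758: 365 days.
Nov 17, 1758 → Nov 17, 1759: 365 days.
Nov 17, 1759 → Dec 17, 1759: 30 days (November has 30).
Dec 17, 1759 → Jan 17, 1760: 31 days (December has 31).
Jan 17, 1760 → Feb 17, 1760: 31 days (January has 31).
Feb 17, 1760 → Mar 17, 1760: 29 days (February has 29).
Mar 17, 1760 → Apr 17, 1760: 31 days (March has 31).
Apr 17, 1760 → May 17, 1760: 30 days (April has 30).
May 17, 1760 → Jun 17, 1760: 31 days (May has 31).
Jun 17, 1760 → Jul 17, 1760: 30 days (June has 30).
Jul 17, 1760 → Aug 17, 1760: 31 days (July has 31).
Aug 17, 1760 → Sep 17, 1760: 31 days (August has 31).
Sep 17, 1760 → Oct 17, 1760: 30 days (September has 30).
Oct 17, 1760 → Nov 17, 1760: 31 days (October has 31).
Nov 17, 1760 → Dec 2, 1760: 15 days.
Total: 6590 days.

6590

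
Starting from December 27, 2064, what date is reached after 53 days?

February 18, 2065

Dec has 31 days: +5 → Jan 1, 2065 (48 left).
Jan has 31 days: +31 → Feb 1, 2065 (17 left).
+17 → Feb 18, 2065.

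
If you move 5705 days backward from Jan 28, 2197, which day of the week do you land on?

First find the weekday of Jan 28, 2197. Doomsday rule: the anchor day for the 2100s is Sunday. For year 97: 97÷12 = 8 r 1, and 1÷4 = 0, so 8+1+0 = 9.
Sunday + 9 ≡ Tuesday — that's 2197's doomsday.
In January the doomsday date is Jan 3 (2197 is not a leap year).
Jan 28 is 25 days after Jan 3; 25 mod 7 = 4, so Tuesday + 4 = Saturday.
5705 mod 7 = 0, so 5705 days before a Saturday is Saturday − 0 = Saturday.

Saturday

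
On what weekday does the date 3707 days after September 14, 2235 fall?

Friday

First find the weekday of Sep 14, 2235. Doomsday rule: the anchor day for the 2200s is Friday. For year 35: 35÷12 = 2 r 11, and 11÷4 = 2, so 2+11+2 = 15.
Friday + 15 ≡ Saturday — that's 2235's doomsday.
In September the doomsday date is Sep 5.
Sep 14 is 9 days after Sep 5; 9 mod 7 = 2, so Saturday + 2 = Monday.
3707 mod 7 = 4, so 3707 days after a Monday is Monday + 4 = Friday.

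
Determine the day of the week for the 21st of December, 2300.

Doomsday rule: the anchor day for the 2300s is Wednesday. For year 00: 0÷12 = 0 r 0, and 0÷4 = 0, so 0+0+0 = 0.
Wednesday + 0 ≡ Wednesday — that's 2300's doomsday.
In December the doomsday date is Dec 12.
Dec 21 is 9 days after Dec 12; 9 mod 7 = 2, so Wednesday + 2 = Friday.

Friday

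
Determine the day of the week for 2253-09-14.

Doomsday rule: the anchor day for the 2200s is Friday. For year 53: 53÷12 = 4 r 5, and 5÷4 = 1, so 4+5+1 = 10.
Friday + 10 ≡ Monday — that's 2253's doomsday.
In September the doomsday date is Sep 5.
Sep 14 is 9 days after Sep 5; 9 mod 7 = 2, so Monday + 2 = Wednesday.

Wednesday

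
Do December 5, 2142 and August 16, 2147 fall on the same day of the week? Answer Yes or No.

Yes

From Dec 5, 2142 to Aug 16, 2147 is 1715 days.
1715 mod 7 = 0, so they are the same weekday.
(Dec 5, 2142 is a Wednesday; Aug 16, 2147 is a Wednesday.)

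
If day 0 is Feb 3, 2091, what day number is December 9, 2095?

Feb 3, 2091 → Feb 3, 2092: 365 days.
Feb 3, 2092 → Feb 3, 2093: 366 days (Feb 29, 2092 is in that span).
Feb 3, 2093 → Feb 3, 2094: 365 days.
Feb 3, 2094 → Feb 3, 2095: 365 days.
Feb 3, 2095 → Mar 3, 2095: 28 days (February has 28).
Mar 3, 2095 → Apr 3, 2095: 31 days (March has 31).
Apr 3, 2095 → May 3, 2095: 30 days (April has 30).
May 3, 2095 → Jun 3, 2095: 31 days (May has 31).
Jun 3, 2095 → Jul 3, 2095: 30 days (June has 30).
Jul 3, 2095 → Aug 3, 2095: 31 days (July has 31).
Aug 3, 2095 → Sep 3, 2095: 31 days (August has 31).
Sep 3, 2095 → Oct 3, 2095: 30 days (September has 30).
Oct 3, 2095 → Nov 3, 2095: 31 days (October has 31).
Nov 3, 2095 → Dec 3, 2095: 30 days (November has 30).
Dec 3, 2095 → Dec 9, 2095: 6 days.
Total: 1770 days.

1770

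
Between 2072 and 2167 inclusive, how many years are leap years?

Multiples of 4 in [2072,2167]: 24.
Of those, multiples of 100: 1 (not leap unless ÷400).
Multiples of 400: 0.
Leap years = 24 − 1 + 0 = 23.

23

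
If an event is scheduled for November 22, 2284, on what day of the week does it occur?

Doomsday rule: the anchor day for the 2200s is Friday. For year 84: 84÷12 = 7 r 0, and 0÷4 = 0, so 7+0+0 = 7.
Friday + 7 ≡ Friday — that's 2284's doomsday.
In November the doomsday date is Nov 7.
Nov 22 is 15 days after Nov 7; 15 mod 7 = 1, so Friday + 1 = Saturday.

Saturday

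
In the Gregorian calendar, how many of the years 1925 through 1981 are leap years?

14

Multiples of 4 in [1925,1981]: 14.
Of those, multiples of 100: 0 (not leap unless ÷400).
Multiples of 400: 0.
Leap years = 14 − 0 + 0 = 14.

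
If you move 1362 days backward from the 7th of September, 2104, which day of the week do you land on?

Wednesday

First find the weekday of Sep 7, 2104. Doomsday rule: the anchor day for the 2100s is Sunday. For year 04: 4÷12 = 0 r 4, and 4÷4 = 1, so 0+4+1 = 5.
Sunday + 5 ≡ Friday — that's 2104's doomsday.
In September the doomsday date is Sep 5.
Sep 7 is 2 days after Sep 5; 2 mod 7 = 2, so Friday + 2 = Sunday.
1362 mod 7 = 4, so 1362 days before a Sunday is Sunday − 4 = Wednesday.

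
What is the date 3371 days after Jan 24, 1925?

April 18, 1934

+365 (one year) → Jan 24, 1926 (3006 left).
+365 (one year) → Jan 24, 1927 (2641 left).
+365 (one year) → Jan 24, 1928 (2276 left).
+366 (one year; includes Feb 29, 1928) → Jan 24, 1929 (1910 left).
+365 (one year) → Jan 24, 1930 (1545 left).
+365 (one year) → Jan 24, 1931 (1180 left).
+365 (one year) → Jan 24, 1932 (815 left).
+366 (one year; includes Feb 29, 1932) → Jan 24, 1933 (449 left).
+365 (one year) → Jan 24, 1934 (84 left).
Jan has 31 days: +8 → Feb 1, 1934 (76 left).
Feb has 28 days: +28 → Mar 1, 1934 (48 left).
Mar has 31 days: +31 → Apr 1, 1934 (17 left).
+17 → Apr 18, 1934.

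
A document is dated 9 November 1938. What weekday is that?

January 1, 1938 is a Saturday.
Jan 1, 1938 → Feb 1, 1938: 31 days (January has 31).
Feb 1, 1938 → Mar 1, 1938: 28 days (February has 28).
Mar 1, 1938 → Apr 1, 1938: 31 days (March has 31).
Apr 1, 1938 → May 1, 1938: 30 days (April has 30).
May 1, 1938 → Jun 1, 1938: 31 days (May has 31).
Jun 1, 1938 → Jul 1, 1938: 30 days (June has 30).
Jul 1, 1938 → Aug 1, 1938: 31 days (July has 31).
Aug 1, 1938 → Sep 1, 1938: 31 days (August has 31).
Sep 1, 1938 → Oct 1, 1938: 30 days (September has 30).
Oct 1, 1938 → Nov 1, 1938: 31 days (October has 31).
Nov 1, 1938 → Nov 9, 1938: 8 days.
Total: 312 days.
312 mod 7 = 4, so Saturday + 4 = Wednesday.

Wednesday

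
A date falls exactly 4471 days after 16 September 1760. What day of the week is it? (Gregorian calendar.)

First find the weekday of Sep 16, 1760. Doomsday rule: the anchor day for the 1700s is Sunday. For year 60: 60÷12 = 5 r 0, and 0÷4 = 0, so 5+0+0 = 5.
Sunday + 5 ≡ Friday — that's 1760's doomsday.
In September the doomsday date is Sep 5.
Sep 16 is 11 days after Sep 5; 11 mod 7 = 4, so Friday + 4 = Tuesday.
4471 mod 7 = 5, so 4471 days after a Tuesday is Tuesday + 5 = Sunday.

Sunday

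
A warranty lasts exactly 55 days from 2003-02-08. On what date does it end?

April 4, 2003

Feb has 28 days: +21 → Mar 1, 2003 (34 left).
Mar has 31 days: +31 → Apr 1, 2003 (3 left).
+3 → Apr 4, 2003.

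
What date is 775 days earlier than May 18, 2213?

−365 (one year) → May 18, 2212 (410 left).
−366 (one year; includes Feb 29, 2212) → May 18, 2211 (44 left).
−18 → Apr 30, 2211 (end of Apr, 30 days; 26 left).
−26 → Apr 4, 2211.

April 4, 2211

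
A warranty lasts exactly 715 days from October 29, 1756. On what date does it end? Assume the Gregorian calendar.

+365 (one year) → Oct 29, 1757 (350 left).
Oct has 31 days: +3 → Nov 1, 1757 (347 left).
Nov has 30 days: +30 → Dec 1, 1757 (317 left).
Dec has 31 days: +31 → Jan 1, 1758 (286 left).
Jan has 31 days: +31 → Feb 1, 1758 (255 left).
Feb has 28 days: +28 → Mar 1, 1758 (227 left).
Mar has 31 days: +31 → Apr 1, 1758 (196 left).
Apr has 30 days: +30 → May 1, 1758 (166 left).
May has 31 days: +31 → Jun 1, 1758 (135 left).
Jun has 30 days: +30 → Jul 1, 1758 (105 left).
Jul has 31 days: +31 → Aug 1, 1758 (74 left).
Aug has 31 days: +31 → Sep 1, 1758 (43 left).
Sep has 30 days: +30 → Oct 1, 1758 (13 left).
+13 → Oct 14, 1758.

October 14, 1758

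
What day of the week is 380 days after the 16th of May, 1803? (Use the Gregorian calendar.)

Wednesday

May 16, 1803 is a Monday.
380 mod 7 = 2, so 380 days after a Monday is Monday + 2 = Wednesday.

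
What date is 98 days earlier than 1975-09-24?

−24 → Aug 31, 1975 (end of Aug, 31 days; 74 left).
−31 → Jul 31, 1975 (end of Jul, 31 days; 43 left).
−31 → Jun 30, 1975 (end of Jun, 30 days; 12 left).
−12 → Jun 18, 1975.

June 18, 1975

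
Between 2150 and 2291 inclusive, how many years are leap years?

Multiples of 4 in [2150,2291]: 35.
Of those, multiples of 100: 1 (not leap unless ÷400).
Multiples of 400: 0.
Leap years = 35 − 1 + 0 = 34.

34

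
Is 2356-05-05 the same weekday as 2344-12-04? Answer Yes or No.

From Dec 4, 2344 to May 5, 2356 is 4170 days.
4170 mod 7 = 5, so they are different weekdays.
(Dec 4, 2344 is a Monday; May 5, 2356 is a Saturday.)

No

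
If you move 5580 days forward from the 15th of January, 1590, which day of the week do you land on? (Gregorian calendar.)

Tuesday

First find the weekday of Jan 15, 1590. Doomsday rule: the anchor day for the 1500s is Wednesday. For year 90: 90÷12 = 7 r 6, and 6÷4 = 1, so 7+6+1 = 14.
Wednesday + 14 ≡ Wednesday — that's 1590's doomsday.
In January the doomsday date is Jan 3 (1590 is not a leap year).
Jan 15 is 12 days after Jan 3; 12 mod 7 = 5, so Wednesday + 5 = Monday.
5580 mod 7 = 1, so 5580 days after a Monday is Monday + 1 = Tuesday.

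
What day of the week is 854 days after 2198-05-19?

May 19, 2198 is a Saturday.
854 mod 7 = 0, so 854 days after a Saturday is Saturday + 0 = Saturday.

Saturday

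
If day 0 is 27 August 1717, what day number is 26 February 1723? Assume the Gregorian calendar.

2009

Aug 27, 1717 → Aug 27, 1718: 365 days.
Aug 27, 1718 → Aug 27, 1719: 365 days.
Aug 27, 1719 → Aug 27, 1720: 366 days (Feb 29, 1720 is in that span).
Aug 27, 1720 → Aug 27, 1721: 365 days.
Aug 27, 1721 → Aug 27, 1722: 365 days.
Aug 27, 1722 → Sep 27, 1722: 31 days (August has 31).
Sep 27, 1722 → Oct 27, 1722: 30 days (September has 30).
Oct 27, 1722 → Nov 27, 1722: 31 days (October has 31).
Nov 27, 1722 → Dec 27, 1722: 30 days (November has 30).
Dec 27, 1722 → Jan 27, 1723: 31 days (December has 31).
Jan 27, 1723 → Feb 26, 1723: 30 days.
Total: 2009 days.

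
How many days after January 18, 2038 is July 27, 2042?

Jan 18, 2038 → Jan 18, 2039: 365 days.
Jan 18, 2039 → Jan 18, 2040: 365 days.
Jan 18, 2040 → Jan 18, 2041: 366 days (Feb 29, 2040 is in that span).
Jan 18, 2041 → Jan 18, 2042: 365 days.
Jan 18, 2042 → Feb 18, 2042: 31 days (January has 31).
Feb 18, 2042 → Mar 18, 2042: 28 days (February has 28).
Mar 18, 2042 → Apr 18, 2042: 31 days (March has 31).
Apr 18, 2042 → May 18, 2042: 30 days (April has 30).
May 18, 2042 → Jun 18, 2042: 31 days (May has 31).
Jun 18, 2042 → Jul 18, 2042: 30 days (June has 30).
Jul 18, 2042 → Jul 27, 2042: 9 days.
Total: 1651 days.

1651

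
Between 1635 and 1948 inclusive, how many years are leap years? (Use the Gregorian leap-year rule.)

76

Multiples of 4 in [1635,1948]: 79.
Of those, multiples of 100: 3 (not leap unless ÷400).
Multiples of 400: 0.
Leap years = 79 − 3 + 0 = 76.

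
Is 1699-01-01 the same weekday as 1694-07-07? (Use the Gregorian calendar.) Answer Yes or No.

From Jul 7, 1694 to Jan 1, 1699 is 1639 days.
1639 mod 7 = 1, so they are different weekdays.
(Jul 7, 1694 is a Wednesday; Jan 1, 1699 is a Thursday.)

No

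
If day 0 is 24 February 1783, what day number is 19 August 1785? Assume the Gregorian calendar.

Feb 24, 1783 → Feb 24, 1784: 365 days.
Feb 24, 1784 → Feb 24, 1785: 366 days (Feb 29, 1784 is in that span).
Feb 24, 1785 → Mar 24, 1785: 28 days (February has 28).
Mar 24, 1785 → Apr 24, 1785: 31 days (March has 31).
Apr 24, 1785 → May 24, 1785: 30 days (April has 30).
May 24, 1785 → Jun 24, 1785: 31 days (May has 31).
Jun 24, 1785 → Jul 24, 1785: 30 days (June has 30).
Jul 24, 1785 → Aug 19, 1785: 26 days.
Total: 907 days.

907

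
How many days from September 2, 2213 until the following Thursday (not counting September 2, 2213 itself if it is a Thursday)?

Sep 2, 2213 is a Thursday.
From Thursday to the next Thursday is 7 days.

7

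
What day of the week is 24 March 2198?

Saturday

Doomsday rule: the anchor day for the 2100s is Sunday. For year 98: 98÷12 = 8 r 2, and 2÷4 = 0, so 8+2+0 = 10.
Sunday + 10 ≡ Wednesday — that's 2198's doomsday.
In March the doomsday date is Mar 14.
Mar 24 is 10 days after Mar 14; 10 mod 7 = 3, so Wednesday + 3 = Saturday.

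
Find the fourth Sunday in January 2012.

January 1, 2012 is a Sunday.
The first Sunday is therefore January 1 (same day).
The fourth Sunday is 1 + 3×7 = January 22.

January 22, 2012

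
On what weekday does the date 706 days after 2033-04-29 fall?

First find the weekday of Apr 29, 2033. Doomsday rule: the anchor day for the 2000s is Tuesday. For year 33: 33÷12 = 2 r 9, and 9÷4 = 2, so 2+9+2 = 13.
Tuesday + 13 ≡ Monday — that's 2033's doomsday.
In April the doomsday date is Apr 4.
Apr 29 is 25 days after Apr 4; 25 mod 7 = 4, so Monday + 4 = Friday.
706 mod 7 = 6, so 706 days after a Friday is Friday + 6 = Thursday.

Thursday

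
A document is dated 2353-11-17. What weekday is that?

Doomsday rule: the anchor day for the 2300s is Wednesday. For year 53: 53÷12 = 4 r 5, and 5÷4 = 1, so 4+5+1 = 10.
Wednesday + 10 ≡ Saturday — that's 2353's doomsday.
In November the doomsday date is Nov 7.
Nov 17 is 10 days after Nov 7; 10 mod 7 = 3, so Saturday + 3 = Tuesday.

Tuesday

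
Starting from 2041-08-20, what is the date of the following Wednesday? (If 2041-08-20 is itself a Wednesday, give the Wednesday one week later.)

Aug 20, 2041 is a Tuesday.
From Tuesday to the next Wednesday is 1 day.
Aug 20, 2041 + 1 = Aug 21, 2041.

August 21, 2041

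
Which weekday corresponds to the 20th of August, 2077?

Friday

Doomsday rule: the anchor day for the 2000s is Tuesday. For year 77: 77÷12 = 6 r 5, and 5÷4 = 1, so 6+5+1 = 12.
Tuesday + 12 ≡ Sunday — that's 2077's doomsday.
In August the doomsday date is Aug 8.
Aug 20 is 12 days after Aug 8; 12 mod 7 = 5, so Sunday + 5 = Friday.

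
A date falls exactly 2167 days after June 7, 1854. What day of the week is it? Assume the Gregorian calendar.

First find the weekday of Jun 7, 1854. Doomsday rule: the anchor day for the 1800s is Friday. For year 54: 54÷12 = 4 r 6, and 6÷4 = 1, so 4+6+1 = 11.
Friday + 11 ≡ Tuesday — that's 1854's doomsday.
In June the doomsday date is Jun 6.
Jun 7 is 1 day after Jun 6; 1 mod 7 = 1, so Tuesday + 1 = Wednesday.
2167 mod 7 = 4, so 2167 days after a Wednesday is Wednesday + 4 = Sunday.

Sunday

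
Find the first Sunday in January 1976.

January 1, 1976 is a Thursday.
The first Sunday is therefore January 4 (3 days later).

January 4, 1976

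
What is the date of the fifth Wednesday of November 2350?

November 29, 2350

November 1, 2350 is a Wednesday.
The first Wednesday is therefore November 1 (same day).
The fifth Wednesday is 1 + 4×7 = November 29.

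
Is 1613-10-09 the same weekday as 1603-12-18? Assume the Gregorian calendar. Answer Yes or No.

No

From Dec 18, 1603 to Oct 9, 1613 is 3583 days.
3583 mod 7 = 6, so they are different weekdays.
(Dec 18, 1603 is a Thursday; Oct 9, 1613 is a Wednesday.)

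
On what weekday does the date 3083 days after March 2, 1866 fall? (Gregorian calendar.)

First find the weekday of Mar 2, 1866. Doomsday rule: the anchor day for the 1800s is Friday. For year 66: 66÷12 = 5 r 6, and 6÷4 = 1, so 5+6+1 = 12.
Friday + 12 ≡ Wednesday — that's 1866's doomsday.
In March the doomsday date is Mar 14.
Mar 2 is 12 days before Mar 14; 12 mod 7 = 5, so Wednesday − 5 = Friday.
3083 mod 7 = 3, so 3083 days after a Friday is Friday + 3 = Monday.

Monday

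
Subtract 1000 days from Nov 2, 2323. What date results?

February 5, 2321

−365 (one year) → Nov 2, 2322 (635 left).
−365 (one year) → Nov 2, 2321 (270 left).
−2 → Oct 31, 2321 (end of Oct, 31 days; 268 left).
−31 → Sep 30, 2321 (end of Sep, 30 days; 237 left).
−30 → Aug 31, 2321 (end of Aug, 31 days; 207 left).
−31 → Jul 31, 2321 (end of Jul, 31 days; 176 left).
−31 → Jun 30, 2321 (end of Jun, 30 days; 145 left).
−30 → May 31, 2321 (end of May, 31 days; 115 left).
−31 → Apr 30, 2321 (end of Apr, 30 days; 84 left).
−30 → Mar 31, 2321 (end of Mar, 31 days; 54 left).
−31 → Feb 28, 2321 (end of Feb, 28 days; 23 left).
−23 → Feb 5, 2321.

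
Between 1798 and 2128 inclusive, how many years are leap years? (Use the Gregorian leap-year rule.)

80

Multiples of 4 in [1798,2128]: 83.
Of those, multiples of 100: 4 (not leap unless ÷400).
Multiples of 400: 1.
Leap years = 83 − 4 + 1 = 80.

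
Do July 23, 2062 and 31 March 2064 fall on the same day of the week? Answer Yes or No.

No

From Jul 23, 2062 to Mar 31, 2064 is 617 days.
617 mod 7 = 1, so they are different weekdays.
(Jul 23, 2062 is a Sunday; Mar 31, 2064 is a Monday.)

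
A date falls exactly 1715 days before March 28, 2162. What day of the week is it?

Mar 28, 2162 is a Sunday.
1715 mod 7 = 0, so 1715 days before a Sunday is Sunday − 0 = Sunday.

Sunday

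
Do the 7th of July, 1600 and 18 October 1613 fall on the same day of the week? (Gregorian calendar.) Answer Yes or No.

Yes

From Jul 7, 1600 to Oct 18, 1613 is 4851 days.
4851 mod 7 = 0, so they are the same weekday.
(Jul 7, 1600 is a Friday; Oct 18, 1613 is a Friday.)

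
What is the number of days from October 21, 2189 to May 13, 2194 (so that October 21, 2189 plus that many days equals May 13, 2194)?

1665

Oct 21, 2189 → Oct 21, 2190: 365 days.
Oct 21, 2190 → Oct 21, 2191: 365 days.
Oct 21, 2191 → Oct 21, 2192: 366 days (Feb 29, 2192 is in that span).
Oct 21, 2192 → Oct 21, 2193: 365 days.
Oct 21, 2193 → Nov 21, 2193: 31 days (October has 31).
Nov 21, 2193 → Dec 21, 2193: 30 days (November has 30).
Dec 21, 2193 → Jan 21, 2194: 31 days (December has 31).
Jan 21, 2194 → Feb 21, 2194: 31 days (January has 31).
Feb 21, 2194 → Mar 21, 2194: 28 days (February has 28).
Mar 21, 2194 → Apr 21, 2194: 31 days (March has 31).
Apr 21, 2194 → May 13, 2194: 22 days.
Total: 1665 days.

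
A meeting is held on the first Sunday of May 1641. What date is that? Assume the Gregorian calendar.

May 5, 1641

May 1, 1641 is a Wednesday.
The first Sunday is therefore May 5 (4 days later).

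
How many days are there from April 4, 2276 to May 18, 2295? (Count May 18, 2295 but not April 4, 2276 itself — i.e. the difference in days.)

6983

Apr 4, 2276 → Apr 4, 2277: 365 days.
Apr 4, 2277 → Apr 4, 2278: 365 days.
Apr 4, 2278 → Apr 4, 2279: 365 days.
Apr 4, 2279 → Apr 4, 2280: 366 days (Feb 29, 2280 is in that span).
Apr 4, 2280 → Apr 4, 2281: 365 days.
Apr 4, 2281 → Apr 4, 2282: 365 days.
Apr 4, 2282 → Apr 4, 2283: 365 days.
Apr 4, 2283 → Apr 4, 2284: 366 days (Feb 29, 2284 is in that span).
Apr 4, 2284 → Apr 4, 2285: 365 days.
Apr 4, 2285 → Apr 4, 2286: 365 days.
Apr 4, 2286 → Apr 4, 2287: 365 days.
Apr 4, 2287 → Apr 4, 2288: 366 days (Feb 29, 2288 is in that span).
Apr 4, 2288 → Apr 4, 2289: 365 days.
Apr 4, 2289 → Apr 4, 2290: 365 days.
Apr 4, 2290 → Apr 4, 2291: 365 days.
Apr 4, 2291 → Apr 4, 2292: 366 days (Feb 29, 2292 is in that span).
Apr 4, 2292 → Apr 4, 2293: 365 days.
Apr 4, 2293 → Apr 4, 2294: 365 days.
Apr 4, 2294 → Apr 4, 2295: 365 days.
Apr 4, 2295 → May 4, 2295: 30 days (April has 30).
May 4, 2295 → May 18, 2295: 14 days.
Total: 6983 days.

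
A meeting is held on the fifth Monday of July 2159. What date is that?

July 1, 2159 is a Sunday.
The first Monday is therefore July 2 (1 days later).
The fifth Monday is 2 + 4×7 = July 30.

July 30, 2159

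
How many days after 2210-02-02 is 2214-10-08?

1709

Feb 2, 2210 → Feb 2, 2211: 365 days.
Feb 2, 2211 → Feb 2, 2212: 365 days.
Feb 2, 2212 → Feb 2, 2213: 366 days (Feb 29, 2212 is in that span).
Feb 2, 2213 → Feb 2, 2214: 365 days.
Feb 2, 2214 → Mar 2, 2214: 28 days (February has 28).
Mar 2, 2214 → Apr 2, 2214: 31 days (March has 31).
Apr 2, 2214 → May 2, 2214: 30 days (April has 30).
May 2, 2214 → Jun 2, 2214: 31 days (May has 31).
Jun 2, 2214 → Jul 2, 2214: 30 days (June has 30).
Jul 2, 2214 → Aug 2, 2214: 31 days (July has 31).
Aug 2, 2214 → Sep 2, 2214: 31 days (August has 31).
Sep 2, 2214 → Oct 2, 2214: 30 days (September has 30).
Oct 2, 2214 → Oct 8, 2214: 6 days.
Total: 1709 days.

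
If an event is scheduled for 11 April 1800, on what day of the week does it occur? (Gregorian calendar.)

Friday

Doomsday rule: the anchor day for the 1800s is Friday. For year 00: 0÷12 = 0 r 0, and 0÷4 = 0, so 0+0+0 = 0.
Friday + 0 ≡ Friday — that's 1800's doomsday.
In April the doomsday date is Apr 4.
Apr 11 is 7 days after Apr 4; 7 mod 7 = 0, so Friday + 0 = Friday.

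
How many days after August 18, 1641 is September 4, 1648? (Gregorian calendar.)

2574

Aug 18, 1641 → Aug 18, 1642: 365 days.
Aug 18, 1642 → Aug 18, 1643: 365 days.
Aug 18, 1643 → Aug 18, 1644: 366 days (Feb 29, 1644 is in that span).
Aug 18, 1644 → Aug 18, 1645: 365 days.
Aug 18, 1645 → Aug 18, 1646: 365 days.
Aug 18, 1646 → Aug 18, 1647: 365 days.
Aug 18, 1647 → Sep 18, 1647: 31 days (August has 31).
Sep 18, 1647 → Oct 18, 1647: 30 days (September has 30).
Oct 18, 1647 → Nov 18, 1647: 31 days (October has 31).
Nov 18, 1647 → Dec 18, 1647: 30 days (November has 30).
Dec 18, 1647 → Jan 18, 1648: 31 days (December has 31).
Jan 18, 1648 → Feb 18, 1648: 31 days (January has 31).
Feb 18, 1648 → Mar 18, 1648: 29 days (February has 29).
Mar 18, 1648 → Apr 18, 1648: 31 days (March has 31).
Apr 18, 1648 → May 18, 1648: 30 days (April has 30).
May 18, 1648 → Jun 18, 1648: 31 days (May has 31).
Jun 18, 1648 → Jul 18, 1648: 30 days (June has 30).
Jul 18, 1648 → Aug 18, 1648: 31 days (July has 31).
Aug 18, 1648 → Sep 4, 1648: 17 days.
Total: 2574 days.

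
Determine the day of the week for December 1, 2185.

Thursday

Doomsday rule: the anchor day for the 2100s is Sunday. For year 85: 85÷12 = 7 r 1, and 1÷4 = 0, so 7+1+0 = 8.
Sunday + 8 ≡ Monday — that's 2185's doomsday.
In December the doomsday date is Dec 12.
Dec 1 is 11 days before Dec 12; 11 mod 7 = 4, so Monday − 4 = Thursday.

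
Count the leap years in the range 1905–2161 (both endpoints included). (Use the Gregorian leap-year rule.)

Multiples of 4 in [1905,2161]: 64.
Of those, multiples of 100: 2 (not leap unless ÷400).
Multiples of 400: 1.
Leap years = 64 − 2 + 1 = 63.

63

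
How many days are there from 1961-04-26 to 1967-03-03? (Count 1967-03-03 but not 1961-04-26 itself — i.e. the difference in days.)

2137

Apr 26, 1961 → Apr 26, 1962: 365 days.
Apr 26, 1962 → Apr 26, 1963: 365 days.
Apr 26, 1963 → Apr 26, 1964: 366 days (Feb 29, 1964 is in that span).
Apr 26, 1964 → Apr 26, 1965: 365 days.
Apr 26, 1965 → Apr 26, 1966: 365 days.
Apr 26, 1966 → May 26, 1966: 30 days (April has 30).
May 26, 1966 → Jun 26, 1966: 31 days (May has 31).
Jun 26, 1966 → Jul 26, 1966: 30 days (June has 30).
Jul 26, 1966 → Aug 26, 1966: 31 days (July has 31).
Aug 26, 1966 → Sep 26, 1966: 31 days (August has 31).
Sep 26, 1966 → Oct 26, 1966: 30 days (September has 30).
Oct 26, 1966 → Nov 26, 1966: 31 days (October has 31).
Nov 26, 1966 → Dec 26, 1966: 30 days (November has 30).
Dec 26, 1966 → Jan 26, 1967: 31 days (December has 31).
Jan 26, 1967 → Feb 26, 1967: 31 days (January has 31).
Feb 26, 1967 → Mar 3, 1967: 5 days.
Total: 2137 days.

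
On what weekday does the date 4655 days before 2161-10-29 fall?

Thursday

First find the weekday of Oct 29, 2161. Doomsday rule: the anchor day for the 2100s is Sunday. For year 61: 61÷12 = 5 r 1, and 1÷4 = 0, so 5+1+0 = 6.
Sunday + 6 ≡ Saturday — that's 2161's doomsday.
In October the doomsday date is Oct 10.
Oct 29 is 19 days after Oct 10; 19 mod 7 = 5, so Saturday + 5 = Thursday.
4655 mod 7 = 0, so 4655 days before a Thursday is Thursday − 0 = Thursday.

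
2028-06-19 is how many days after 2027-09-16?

Sep 16, 2027 → Oct 16, 2027: 30 days (September has 30).
Oct 16, 2027 → Nov 16, 2027: 31 days (October has 31).
Nov 16, 2027 → Dec 16, 2027: 30 days (November has 30).
Dec 16, 2027 → Jan 16, 2028: 31 days (December has 31).
Jan 16, 2028 → Feb 16, 2028: 31 days (January has 31).
Feb 16, 2028 → Mar 16, 2028: 29 days (February has 29).
Mar 16, 2028 → Apr 16, 2028: 31 days (March has 31).
Apr 16, 2028 → May 16, 2028: 30 days (April has 30).
May 16, 2028 → Jun 16, 2028: 31 days (May has 31).
Jun 16, 2028 → Jun 19, 2028: 3 days.
Total: 277 days.

277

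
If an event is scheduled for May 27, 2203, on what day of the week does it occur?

Doomsday rule: the anchor day for the 2200s is Friday. For year 03: 3÷12 = 0 r 3, and 3÷4 = 0, so 0+3+0 = 3.
Friday + 3 ≡ Monday — that's 2203's doomsday.
In May the doomsday date is May 9.
May 27 is 18 days after May 9; 18 mod 7 = 4, so Monday + 4 = Friday.

Friday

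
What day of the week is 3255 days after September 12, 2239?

Thursday

Sep 12, 2239 is a Thursday.
3255 mod 7 = 0, so 3255 days after a Thursday is Thursday + 0 = Thursday.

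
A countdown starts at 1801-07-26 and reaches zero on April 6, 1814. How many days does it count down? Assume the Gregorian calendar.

Jul 26, 1801 → Jul 26, 1802: 365 days.
Jul 26, 1802 → Jul 26, 1803: 365 days.
Jul 26, 1803 → Jul 26, 1804: 366 days (Feb 29, 1804 is in that span).
Jul 26, 1804 → Jul 26, 1805: 365 days.
Jul 26, 1805 → Jul 26, 1806: 365 days.
Jul 26, 1806 → Jul 26, 1807: 365 days.
Jul 26, 1807 → Jul 26, 1808: 366 days (Feb 29, 1808 is in that span).
Jul 26, 1808 → Jul 26, 1809: 365 days.
Jul 26, 1809 → Jul 26, 1810: 365 days.
Jul 26, 1810 → Jul 26, 1811: 365 days.
Jul 26, 1811 → Jul 26, 1812: 366 days (Feb 29, 1812 is in that span).
Jul 26, 1812 → Jul 26, 1813: 365 days.
Jul 26, 1813 → Aug 26, 1813: 31 days (July has 31).
Aug 26, 1813 → Sep 26, 1813: 31 days (August has 31).
Sep 26, 1813 → Oct 26, 1813: 30 days (September has 30).
Oct 26, 1813 → Nov 26, 1813: 31 days (October has 31).
Nov 26, 1813 → Dec 26, 1813: 30 days (November has 30).
Dec 26, 1813 → Jan 26, 1814: 31 days (December has 31).
Jan 26, 1814 → Feb 26, 1814: 31 days (January has 31).
Feb 26, 1814 → Mar 26, 1814: 28 days (February has 28).
Mar 26, 1814 → Apr 6, 1814: 11 days.
Total: 4637 days.

4637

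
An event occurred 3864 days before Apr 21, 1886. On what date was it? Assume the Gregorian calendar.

September 22, 1875

−365 (one year) → Apr 21, 1885 (3499 left).
−365 (one year) → Apr 21, 1884 (3134 left).
−366 (one year; includes Feb 29, 1884) → Apr 21, 1883 (2768 left).
−365 (one year) → Apr 21, 1882 (2403 left).
−365 (one year) → Apr 21, 1881 (2038 left).
−365 (one year) → Apr 21, 1880 (1673 left).
−366 (one year; includes Feb 29, 1880) → Apr 21, 1879 (1307 left).
−365 (one year) → Apr 21, 1878 (942 left).
−365 (one year) → Apr 21, 1877 (577 left).
−365 (one year) → Apr 21, 1876 (212 left).
−21 → Mar 31, 1876 (end of Mar, 31 days; 191 left).
−31 → Feb 29, 1876 (end of Feb, 29 days; 160 left).
−29 → Jan 31, 1876 (end of Jan, 31 days; 131 left).
−31 → Dec 31, 1875 (end of Dec, 31 days; 100 left).
−31 → Nov 30, 1875 (end of Nov, 30 days; 69 left).
−30 → Oct 31, 1875 (end of Oct, 31 days; 39 left).
−31 → Sep 30, 1875 (end of Sep, 30 days; 8 left).
−8 → Sep 22, 1875.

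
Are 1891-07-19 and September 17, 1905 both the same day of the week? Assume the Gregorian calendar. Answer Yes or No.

Yes

From Jul 19, 1891 to Sep 17, 1905 is 5173 days.
5173 mod 7 = 0, so they are the same weekday.
(Jul 19, 1891 is a Sunday; Sep 17, 1905 is a Sunday.)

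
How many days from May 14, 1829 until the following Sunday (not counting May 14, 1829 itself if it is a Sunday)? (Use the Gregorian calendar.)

May 14, 1829 is a Thursday.
From Thursday to the next Sunday is 3 days.

3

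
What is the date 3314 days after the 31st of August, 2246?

September 27, 2255

+365 (one year) → Aug 31, 2247 (2949 left).
+366 (one year; includes Feb 29, 2248) → Aug 31, 2248 (2583 left).
+365 (one year) → Aug 31, 2249 (2218 left).
+365 (one year) → Aug 31, 2250 (1853 left).
+365 (one year) → Aug 31, 2251 (1488 left).
+366 (one year; includes Feb 29, 2252) → Aug 31, 2252 (1122 left).
+365 (one year) → Aug 31, 2253 (757 left).
+365 (one year) → Aug 31, 2254 (392 left).
Aug has 31 days: +1 → Sep 1, 2254 (391 left).
Sep has 30 days: +30 → Oct 1, 2254 (361 left).
Oct has 31 days: +31 → Nov 1, 2254 (330 left).
Nov has 30 days: +30 → Dec 1, 2254 (300 left).
Dec has 31 days: +31 → Jan 1, 2255 (269 left).
Jan has 31 days: +31 → Feb 1, 2255 (238 left).
Feb has 28 days: +28 → Mar 1, 2255 (210 left).
Mar has 31 days: +31 → Apr 1, 2255 (179 left).
Apr has 30 days: +30 → May 1, 2255 (149 left).
May has 31 days: +31 → Jun 1, 2255 (118 left).
Jun has 30 days: +30 → Jul 1, 2255 (88 left).
Jul has 31 days: +31 → Aug 1, 2255 (57 left).
Aug has 31 days: +31 → Sep 1, 2255 (26 left).
+26 → Sep 27, 2255.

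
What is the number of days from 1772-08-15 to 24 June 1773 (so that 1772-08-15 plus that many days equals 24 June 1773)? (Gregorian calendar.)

313

Aug 15, 1772 → Sep 15, 1772: 31 days (August has 31).
Sep 15, 1772 → Oct 15, 1772: 30 days (September has 30).
Oct 15, 1772 → Nov 15, 1772: 31 days (October has 31).
Nov 15, 1772 → Dec 15, 1772: 30 days (November has 30).
Dec 15, 1772 → Jan 15, 1773: 31 days (December has 31).
Jan 15, 1773 → Feb 15, 1773: 31 days (January has 31).
Feb 15, 1773 → Mar 15, 1773: 28 days (February has 28).
Mar 15, 1773 → Apr 15, 1773: 31 days (March has 31).
Apr 15, 1773 → May 15, 1773: 30 days (April has 30).
May 15, 1773 → Jun 15, 1773: 31 days (May has 31).
Jun 15, 1773 → Jun 24, 1773: 9 days.
Total: 313 days.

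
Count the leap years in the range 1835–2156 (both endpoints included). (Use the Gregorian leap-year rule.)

79

Multiples of 4 in [1835,2156]: 81.
Of those, multiples of 100: 3 (not leap unless ÷400).
Multiples of 400: 1.
Leap years = 81 − 3 + 1 = 79.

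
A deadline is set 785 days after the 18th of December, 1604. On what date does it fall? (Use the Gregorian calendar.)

+365 (one year) → Dec 18, 1605 (420 left).
+365 (one year) → Dec 18, 1606 (55 left).
Dec has 31 days: +14 → Jan 1, 1607 (41 left).
Jan has 31 days: +31 → Feb 1, 1607 (10 left).
+10 → Feb 11, 1607.

February 11, 1607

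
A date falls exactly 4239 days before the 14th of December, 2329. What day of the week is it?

Dec 14, 2329 is a Saturday.
4239 mod 7 = 4, so 4239 days before a Saturday is Saturday − 4 = Tuesday.

Tuesday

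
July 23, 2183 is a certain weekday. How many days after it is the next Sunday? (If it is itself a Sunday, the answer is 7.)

Jul 23, 2183 is a Wednesday.
From Wednesday to the next Sunday is 4 days.

4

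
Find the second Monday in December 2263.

December 14, 2263

December 1, 2263 is a Tuesday.
The first Monday is therefore December 7 (6 days later).
The second Monday is 7 + 1×7 = December 14.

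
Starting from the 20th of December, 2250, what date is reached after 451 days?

March 15, 2252

+365 (one year) → Dec 20, 2251 (86 left).
Dec has 31 days: +12 → Jan 1, 2252 (74 left).
Jan has 31 days: +31 → Feb 1, 2252 (43 left).
Feb has 29 days: +29 → Mar 1, 2252 (14 left).
+14 → Mar 15, 2252.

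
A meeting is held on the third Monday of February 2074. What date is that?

February 1, 2074 is a Thursday.
The first Monday is therefore February 5 (4 days later).
The third Monday is 5 + 2×7 = February 19.

February 19, 2074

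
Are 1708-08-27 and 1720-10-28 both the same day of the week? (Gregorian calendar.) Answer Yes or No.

Yes

From Aug 27, 1708 to Oct 28, 1720 is 4445 days.
4445 mod 7 = 0, so they are the same weekday.
(Aug 27, 1708 is a Monday; Oct 28, 1720 is a Monday.)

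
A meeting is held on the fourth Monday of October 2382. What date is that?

October 1, 2382 is a Friday.
The first Monday is therefore October 4 (3 days later).
The fourth Monday is 4 + 3×7 = October 25.

October 25, 2382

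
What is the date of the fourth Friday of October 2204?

October 26, 2204

October 1, 2204 is a Monday.
The first Friday is therefore October 5 (4 days later).
The fourth Friday is 5 + 3×7 = October 26.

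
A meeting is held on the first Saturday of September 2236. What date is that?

September 3, 2236

September 1, 2236 is a Thursday.
The first Saturday is therefore September 3 (2 days later).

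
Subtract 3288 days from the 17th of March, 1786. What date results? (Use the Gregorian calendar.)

March 16, 1777

−365 (one year) → Mar 17, 1785 (2923 left).
−365 (one year) → Mar 17, 1784 (2558 left).
−366 (one year; includes Feb 29, 1784) → Mar 17, 1783 (2192 left).
−365 (one year) → Mar 17, 1782 (1827 left).
−365 (one year) → Mar 17, 1781 (1462 left).
−365 (one year) → Mar 17, 1780 (1097 left).
−366 (one year; includes Feb 29, 1780) → Mar 17, 1779 (731 left).
−365 (one year) → Mar 17, 1778 (366 left).
−17 → Feb 28, 1778 (end of Feb, 28 days; 349 left).
−28 → Jan 31, 1778 (end of Jan, 31 days; 321 left).
−31 → Dec 31, 1777 (end of Dec, 31 days; 290 left).
−31 → Nov 30, 1777 (end of Nov, 30 days; 259 left).
−30 → Oct 31, 1777 (end of Oct, 31 days; 229 left).
−31 → Sep 30, 1777 (end of Sep, 30 days; 198 left).
−30 → Aug 31, 1777 (end of Aug, 31 days; 168 left).
−31 → Jul 31, 1777 (end of Jul, 31 days; 137 left).
−31 → Jun 30, 1777 (end of Jun, 30 days; 106 left).
−30 → May 31, 1777 (end of May, 31 days; 76 left).
−31 → Apr 30, 1777 (end of Apr, 30 days; 45 left).
−30 → Mar 31, 1777 (end of Mar, 31 days; 15 left).
−15 → Mar 16, 1777.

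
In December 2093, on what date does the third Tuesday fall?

December 1, 2093 is a Tuesday.
The first Tuesday is therefore December 1 (same day).
The third Tuesday is 1 + 2×7 = December 15.

December 15, 2093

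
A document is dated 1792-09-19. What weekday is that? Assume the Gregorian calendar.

Doomsday rule: the anchor day for the 1700s is Sunday. For year 92: 92÷12 = 7 r 8, and 8÷4 = 2, so 7+8+2 = 17.
Sunday + 17 ≡ Wednesday — that's 1792's doomsday.
In September the doomsday date is Sep 5.
Sep 19 is 14 days after Sep 5; 14 mod 7 = 0, so Wednesday + 0 = Wednesday.

Wednesday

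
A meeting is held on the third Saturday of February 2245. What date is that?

February 1, 2245 is a Saturday.
The first Saturday is therefore February 1 (same day).
The third Saturday is 1 + 2×7 = February 15.

February 15, 2245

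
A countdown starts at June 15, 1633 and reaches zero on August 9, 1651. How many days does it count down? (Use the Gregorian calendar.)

Jun 15, 1633 → Jun 15, 1634: 365 days.
Jun 15, 1634 → Jun 15, 1635: 365 days.
Jun 15, 1635 → Jun 15, 1636: 366 days (Feb 29, 1636 is in that span).
Jun 15, 1636 → Jun 15, 1637: 365 days.
Jun 15, 1637 → Jun 15, 1638: 365 days.
Jun 15, 1638 → Jun 15, 1639: 365 days.
Jun 15, 1639 → Jun 15, 1640: 366 days (Feb 29, 1640 is in that span).
Jun 15, 1640 → Jun 15, 1641: 365 days.
Jun 15, 1641 → Jun 15, 1642: 365 days.
Jun 15, 1642 → Jun 15, 1643: 365 days.
Jun 15, 1643 → Jun 15, 1644: 366 days (Feb 29, 1644 is in that span).
Jun 15, 1644 → Jun 15, 1645: 365 days.
Jun 15, 1645 → Jun 15, 1646: 365 days.
Jun 15, 1646 → Jun 15, 1647: 365 days.
Jun 15, 1647 → Jun 15, 1648: 366 days (Feb 29, 1648 is in that span).
Jun 15, 1648 → Jun 15, 1649: 365 days.
Jun 15, 1649 → Jun 15, 1650: 365 days.
Jun 15, 1650 → Jun 15, 1651: 365 days.
Jun 15, 1651 → Jul 15, 1651: 30 days (June has 30).
Jul 15, 1651 → Aug 9, 1651: 25 days.
Total: 6629 days.

6629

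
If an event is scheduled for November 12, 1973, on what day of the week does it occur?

Monday

January 1, 1973 is a Monday.
Jan 1, 1973 → Feb 1, 1973: 31 days (January has 31).
Feb 1, 1973 → Mar 1, 1973: 28 days (February has 28).
Mar 1, 1973 → Apr 1, 1973: 31 days (March has 31).
Apr 1, 1973 → May 1, 1973: 30 days (April has 30).
May 1, 1973 → Jun 1, 1973: 31 days (May has 31).
Jun 1, 1973 → Jul 1, 1973: 30 days (June has 30).
Jul 1, 1973 → Aug 1, 1973: 31 days (July has 31).
Aug 1, 1973 → Sep 1, 1973: 31 days (August has 31).
Sep 1, 1973 → Oct 1, 1973: 30 days (September has 30).
Oct 1, 1973 → Nov 1, 1973: 31 days (October has 31).
Nov 1, 1973 → Nov 12, 1973: 11 days.
Total: 315 days.
315 mod 7 = 0, so Monday + 0 = Monday.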